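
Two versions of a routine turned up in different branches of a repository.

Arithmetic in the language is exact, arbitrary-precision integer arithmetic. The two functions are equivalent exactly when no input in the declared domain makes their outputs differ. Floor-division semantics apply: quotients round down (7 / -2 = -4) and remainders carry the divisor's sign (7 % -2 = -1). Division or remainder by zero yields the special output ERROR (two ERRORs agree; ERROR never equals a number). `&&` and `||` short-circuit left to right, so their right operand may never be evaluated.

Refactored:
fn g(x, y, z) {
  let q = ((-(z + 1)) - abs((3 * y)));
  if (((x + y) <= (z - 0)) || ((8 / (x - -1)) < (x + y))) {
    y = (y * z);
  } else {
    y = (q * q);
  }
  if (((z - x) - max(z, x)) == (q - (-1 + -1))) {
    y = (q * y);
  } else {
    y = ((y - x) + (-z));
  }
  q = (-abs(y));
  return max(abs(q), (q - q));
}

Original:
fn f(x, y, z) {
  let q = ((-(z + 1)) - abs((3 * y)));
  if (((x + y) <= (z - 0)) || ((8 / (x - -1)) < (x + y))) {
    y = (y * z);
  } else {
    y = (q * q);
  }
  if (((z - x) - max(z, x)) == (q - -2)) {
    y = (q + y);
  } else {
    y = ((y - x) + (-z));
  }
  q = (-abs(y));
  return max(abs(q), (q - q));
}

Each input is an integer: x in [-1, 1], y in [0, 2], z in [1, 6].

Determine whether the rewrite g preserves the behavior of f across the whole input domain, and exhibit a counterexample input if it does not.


At x=0, y=0, z=1: f gives 2, g gives 0.
verdict: not equivalent; witness: x=0, y=0, z=1


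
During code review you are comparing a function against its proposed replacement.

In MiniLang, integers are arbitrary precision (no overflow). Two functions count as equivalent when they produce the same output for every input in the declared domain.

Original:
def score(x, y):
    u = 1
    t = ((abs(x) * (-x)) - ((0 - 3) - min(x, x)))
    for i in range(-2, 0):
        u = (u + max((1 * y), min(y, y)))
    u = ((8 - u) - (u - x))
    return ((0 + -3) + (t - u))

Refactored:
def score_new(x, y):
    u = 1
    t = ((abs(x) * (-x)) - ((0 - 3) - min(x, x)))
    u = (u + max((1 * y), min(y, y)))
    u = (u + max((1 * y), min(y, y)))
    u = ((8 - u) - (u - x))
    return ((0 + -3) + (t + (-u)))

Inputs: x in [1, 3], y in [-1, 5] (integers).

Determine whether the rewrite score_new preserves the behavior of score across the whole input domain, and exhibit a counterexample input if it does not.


The two are interchangeable: constant usage differs; also loop structure differs; also arithmetic usage differs; also min/max/abs usage differs; also local variable names differ, and every declared input agrees.
Spot check at x=1, y=-1 — score: u becomes 1; next t becomes 3; next at i=-2:; next u becomes 0; next at i=-1:; next u becomes -1; next u becomes 11; next final value -11. score_new: u becomes 1; next t becomes 3; next u becomes 0; next u becomes -1; next u becomes 11; next final value -11. Both give -11.
Checked all 21 inputs in the declared domain: the outputs agree on every one.
verdict: equivalent


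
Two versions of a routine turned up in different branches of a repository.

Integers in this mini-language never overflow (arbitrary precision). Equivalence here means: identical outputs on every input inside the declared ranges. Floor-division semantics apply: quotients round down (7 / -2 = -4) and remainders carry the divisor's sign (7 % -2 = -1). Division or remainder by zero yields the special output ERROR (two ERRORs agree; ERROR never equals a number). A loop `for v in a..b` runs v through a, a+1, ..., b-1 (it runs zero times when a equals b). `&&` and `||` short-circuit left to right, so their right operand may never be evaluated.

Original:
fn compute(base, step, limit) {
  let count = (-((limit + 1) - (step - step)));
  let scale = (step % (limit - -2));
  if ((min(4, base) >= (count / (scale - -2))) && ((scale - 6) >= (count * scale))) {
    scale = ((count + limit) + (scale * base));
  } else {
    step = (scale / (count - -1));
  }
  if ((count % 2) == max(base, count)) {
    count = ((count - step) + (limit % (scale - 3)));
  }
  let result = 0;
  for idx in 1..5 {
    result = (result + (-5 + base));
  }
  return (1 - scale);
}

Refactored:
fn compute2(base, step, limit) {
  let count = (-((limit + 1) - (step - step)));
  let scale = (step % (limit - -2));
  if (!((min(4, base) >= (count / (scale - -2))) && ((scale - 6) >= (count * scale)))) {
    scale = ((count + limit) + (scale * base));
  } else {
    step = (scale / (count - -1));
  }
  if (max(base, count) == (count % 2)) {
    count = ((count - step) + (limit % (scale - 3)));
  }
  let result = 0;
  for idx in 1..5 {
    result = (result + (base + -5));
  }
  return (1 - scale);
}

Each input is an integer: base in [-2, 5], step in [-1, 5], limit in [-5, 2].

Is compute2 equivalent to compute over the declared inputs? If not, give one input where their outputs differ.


Run the pair on base=-2, step=-1, limit=-5.
compute: count := 4 | scale := -1 | ((min(4, base) >= (count / (scale - -2))) && ((scale - 6) >= (count * scale))): false | step := -1 | ((count % 2) == max(base, count)): false | result := 0 | iter idx=1: | result := -7 | iter idx=2: | result := -14 | iter idx=3: | result := -21 | iter idx=4: | result := -28 | result 2
compute2: count := 4 | scale := -1 | (!((min(4, base) >= (count / (scale - -2))) && ((scale - 6) >= (count * scale)))): true | scale := 1 | (max(base, count) == (count % 2)): false | result := 0 | iter idx=1: | result := -7 | iter idx=2: | result := -14 | iter idx=3: | result := -21 | iter idx=4: | result := -28 | result 0
2 != 0, so the rewrite changes behavior.
verdict: not equivalent; witness: base=-2, step=-1, limit=-5


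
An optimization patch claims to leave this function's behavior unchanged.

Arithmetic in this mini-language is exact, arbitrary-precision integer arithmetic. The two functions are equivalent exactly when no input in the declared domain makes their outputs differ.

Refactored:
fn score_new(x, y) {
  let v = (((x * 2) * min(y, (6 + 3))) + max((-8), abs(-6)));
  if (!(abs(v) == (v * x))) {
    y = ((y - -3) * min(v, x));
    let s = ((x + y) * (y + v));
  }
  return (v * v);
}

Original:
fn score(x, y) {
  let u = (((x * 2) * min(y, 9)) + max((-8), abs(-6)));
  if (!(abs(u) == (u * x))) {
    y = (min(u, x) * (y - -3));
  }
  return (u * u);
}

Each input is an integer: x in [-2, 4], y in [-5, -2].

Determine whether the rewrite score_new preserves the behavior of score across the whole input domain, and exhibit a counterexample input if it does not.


Reading the diff, among the changes: statement counts differ; also constant usage differs; also arithmetic usage differs; also local variable names differ.
As a probe, take x=-1, y=-5: score runs u = 16; (!(abs(u) == (u * x))) -> true; y = 2; return 256; score_new runs v = 16; (!(abs(v) == (v * x))) -> true; y = 2; s = 18; return 256; both end at 256.
Sweeping the whole domain (28 inputs) finds no disagreement.
verdict: equivalent


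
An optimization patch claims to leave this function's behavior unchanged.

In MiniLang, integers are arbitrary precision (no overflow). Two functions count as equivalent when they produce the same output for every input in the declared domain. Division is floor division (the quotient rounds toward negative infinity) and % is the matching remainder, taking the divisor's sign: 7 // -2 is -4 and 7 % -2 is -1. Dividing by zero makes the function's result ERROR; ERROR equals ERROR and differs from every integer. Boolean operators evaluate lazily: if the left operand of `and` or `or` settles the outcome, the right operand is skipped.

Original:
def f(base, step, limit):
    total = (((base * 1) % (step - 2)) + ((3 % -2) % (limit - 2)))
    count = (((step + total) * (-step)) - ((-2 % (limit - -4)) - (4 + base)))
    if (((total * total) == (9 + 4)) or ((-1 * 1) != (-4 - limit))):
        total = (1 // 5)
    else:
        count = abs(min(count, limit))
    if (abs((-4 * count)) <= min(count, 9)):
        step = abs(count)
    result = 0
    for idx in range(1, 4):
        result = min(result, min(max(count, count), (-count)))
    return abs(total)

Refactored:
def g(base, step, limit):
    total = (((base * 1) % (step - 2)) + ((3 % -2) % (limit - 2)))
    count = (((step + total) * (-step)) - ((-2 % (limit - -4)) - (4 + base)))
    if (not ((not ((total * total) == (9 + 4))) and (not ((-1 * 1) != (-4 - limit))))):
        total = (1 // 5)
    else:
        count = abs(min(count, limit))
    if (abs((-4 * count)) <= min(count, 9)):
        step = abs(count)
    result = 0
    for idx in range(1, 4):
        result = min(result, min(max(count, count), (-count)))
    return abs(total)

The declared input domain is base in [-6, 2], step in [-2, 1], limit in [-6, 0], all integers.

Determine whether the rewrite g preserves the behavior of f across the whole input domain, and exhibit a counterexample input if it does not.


Differences: boolean connective usage differs — yet all 252 inputs agree.
verdict: equivalent


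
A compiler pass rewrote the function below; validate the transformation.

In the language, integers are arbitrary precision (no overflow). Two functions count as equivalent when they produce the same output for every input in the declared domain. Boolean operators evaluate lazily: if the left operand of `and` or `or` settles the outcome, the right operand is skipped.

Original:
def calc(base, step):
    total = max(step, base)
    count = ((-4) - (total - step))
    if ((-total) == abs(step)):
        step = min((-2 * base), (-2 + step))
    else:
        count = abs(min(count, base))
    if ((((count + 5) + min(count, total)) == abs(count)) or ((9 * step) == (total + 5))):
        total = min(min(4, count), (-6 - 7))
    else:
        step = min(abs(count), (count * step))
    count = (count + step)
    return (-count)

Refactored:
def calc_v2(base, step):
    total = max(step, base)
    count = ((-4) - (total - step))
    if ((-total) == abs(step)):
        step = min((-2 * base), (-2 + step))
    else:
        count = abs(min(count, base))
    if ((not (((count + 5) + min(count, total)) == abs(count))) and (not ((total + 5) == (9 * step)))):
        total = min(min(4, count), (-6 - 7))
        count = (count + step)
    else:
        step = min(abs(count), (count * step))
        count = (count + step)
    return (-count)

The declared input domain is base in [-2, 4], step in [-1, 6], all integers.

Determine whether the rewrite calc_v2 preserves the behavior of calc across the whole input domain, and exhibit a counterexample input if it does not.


At base=-2, step=-1: calc gives 0, calc_v2 gives 7.
verdict: not equivalent; witness: base=-2, step=-1


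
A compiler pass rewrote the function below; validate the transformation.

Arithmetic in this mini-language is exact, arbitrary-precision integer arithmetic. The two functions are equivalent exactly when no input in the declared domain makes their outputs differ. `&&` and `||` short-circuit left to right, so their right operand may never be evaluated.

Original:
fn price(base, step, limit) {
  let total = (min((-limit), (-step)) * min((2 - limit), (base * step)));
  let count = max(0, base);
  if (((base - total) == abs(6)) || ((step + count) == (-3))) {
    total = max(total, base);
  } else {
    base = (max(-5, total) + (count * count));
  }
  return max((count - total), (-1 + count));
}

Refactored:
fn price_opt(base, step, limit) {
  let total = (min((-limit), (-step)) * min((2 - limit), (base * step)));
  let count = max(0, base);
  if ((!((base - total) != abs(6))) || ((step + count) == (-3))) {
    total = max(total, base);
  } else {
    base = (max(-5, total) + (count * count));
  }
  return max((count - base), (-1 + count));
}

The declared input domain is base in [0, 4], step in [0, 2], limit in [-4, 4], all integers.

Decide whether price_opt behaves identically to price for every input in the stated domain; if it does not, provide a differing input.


Input base=1, step=0, limit=-4: 1 from price versus 0 from price_opt.
verdict: not equivalent; witness: base=1, step=0, limit=-4


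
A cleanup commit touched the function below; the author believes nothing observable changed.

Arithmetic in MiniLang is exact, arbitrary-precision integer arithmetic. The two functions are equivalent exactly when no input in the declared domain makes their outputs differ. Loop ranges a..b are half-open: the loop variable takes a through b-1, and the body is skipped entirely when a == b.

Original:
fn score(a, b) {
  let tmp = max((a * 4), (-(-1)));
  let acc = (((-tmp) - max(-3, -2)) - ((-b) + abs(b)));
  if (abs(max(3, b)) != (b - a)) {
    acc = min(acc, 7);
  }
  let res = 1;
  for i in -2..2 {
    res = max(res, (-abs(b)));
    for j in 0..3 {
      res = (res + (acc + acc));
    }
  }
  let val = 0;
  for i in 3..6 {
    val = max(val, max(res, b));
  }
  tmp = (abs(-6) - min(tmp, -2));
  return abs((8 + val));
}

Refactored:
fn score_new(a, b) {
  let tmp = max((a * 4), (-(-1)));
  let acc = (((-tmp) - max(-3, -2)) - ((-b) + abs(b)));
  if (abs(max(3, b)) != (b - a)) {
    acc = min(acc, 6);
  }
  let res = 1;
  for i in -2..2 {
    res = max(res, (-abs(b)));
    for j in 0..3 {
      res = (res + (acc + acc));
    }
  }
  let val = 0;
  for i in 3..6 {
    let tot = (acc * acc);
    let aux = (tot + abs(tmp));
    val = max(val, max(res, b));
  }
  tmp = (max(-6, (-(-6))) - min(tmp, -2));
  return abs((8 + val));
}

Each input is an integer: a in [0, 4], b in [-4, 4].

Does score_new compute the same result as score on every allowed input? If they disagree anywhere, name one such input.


Equivalent. The edit looks behavioral (`7` became `6`), but over these ranges it never changes the outcome.
Checked all 45 inputs in the declared domain: the outputs agree on every one.
Spot check at a=3, b=-2 — score: tmp=12, then acc=-14, then (abs(max(3, b)) != (b - a)) is true, then acc=-14, then res=1, then (i=-2), then res=1, then (j=0), then res=-27, then (j=1), then res=-55, then (j=2), then res=-83, then (i=-1), then res=-2, then (j=0), then res=-30, then (j=1), then res=-58, then (j=2), then res=-86, then (i=0), then res=-2, then (j=0), then res=-30, then (j=1), then res=-58, then (j=2), then res=-86, then (i=1), then res=-2, then (j=0), then res=-30, then (j=1), then res=-58, then (j=2), then res=-86, then val=0, then (i=3), then val=0, then (i=4), then val=0, then (i=5), then val=0, then tmp=8, then returns 8. score_new: tmp=12, then acc=-14, then (abs(max(3, b)) != (b - a)) is true, then acc=-14, then res=1, then (i=-2), then res=1, then (j=0), then res=-27, then (j=1), then res=-55, then (j=2), then res=-83, then (i=-1), then res=-2, then (j=0), then res=-30, then (j=1), then res=-58, then (j=2), then res=-86, then (i=0), then res=-2, then (j=0), then res=-30, then (j=1), then res=-58, then (j=2), then res=-86, then (i=1), then res=-2, then (j=0), then res=-30, then (j=1), then res=-58, then (j=2), then res=-86, then val=0, then (i=3), then tot=196, then aux=208, then val=0, then (i=4), then tot=196, then aux=208, then val=0, then (i=5), then tot=196, then aux=208, then val=0, then tmp=8, then returns 8. Both give 8.
verdict: equivalent


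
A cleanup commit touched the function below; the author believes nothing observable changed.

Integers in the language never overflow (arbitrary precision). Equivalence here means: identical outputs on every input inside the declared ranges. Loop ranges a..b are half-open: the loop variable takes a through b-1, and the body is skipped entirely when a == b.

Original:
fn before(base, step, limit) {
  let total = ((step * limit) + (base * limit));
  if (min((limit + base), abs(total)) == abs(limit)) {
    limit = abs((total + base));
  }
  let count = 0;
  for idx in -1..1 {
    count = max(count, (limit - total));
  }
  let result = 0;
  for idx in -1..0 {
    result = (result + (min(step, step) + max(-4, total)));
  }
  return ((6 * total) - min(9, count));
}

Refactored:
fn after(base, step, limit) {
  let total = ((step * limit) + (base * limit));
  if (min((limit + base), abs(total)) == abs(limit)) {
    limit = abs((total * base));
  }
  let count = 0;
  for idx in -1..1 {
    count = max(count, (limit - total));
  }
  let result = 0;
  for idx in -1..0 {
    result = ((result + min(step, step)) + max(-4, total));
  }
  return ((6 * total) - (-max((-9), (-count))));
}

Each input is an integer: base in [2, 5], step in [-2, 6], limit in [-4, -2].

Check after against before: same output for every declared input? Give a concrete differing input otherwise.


Take base=4, step=-2, limit=-2.
before: total = -4; (min((limit + base), abs(total)) == abs(limit)) -> true; limit = 0; count = 0; [idx=-1]; count = 4; [idx=0]; count = 4; result = 0; [idx=-1]; result = -6; return -28
after: total = -4; (min((limit + base), abs(total)) == abs(limit)) -> true; limit = 16; count = 0; [idx=-1]; count = 20; [idx=0]; count = 20; result = 0; [idx=-1]; result = -6; return -33
-28 against -33: the behavior changed.
verdict: not equivalent; witness: base=4, step=-2, limit=-2


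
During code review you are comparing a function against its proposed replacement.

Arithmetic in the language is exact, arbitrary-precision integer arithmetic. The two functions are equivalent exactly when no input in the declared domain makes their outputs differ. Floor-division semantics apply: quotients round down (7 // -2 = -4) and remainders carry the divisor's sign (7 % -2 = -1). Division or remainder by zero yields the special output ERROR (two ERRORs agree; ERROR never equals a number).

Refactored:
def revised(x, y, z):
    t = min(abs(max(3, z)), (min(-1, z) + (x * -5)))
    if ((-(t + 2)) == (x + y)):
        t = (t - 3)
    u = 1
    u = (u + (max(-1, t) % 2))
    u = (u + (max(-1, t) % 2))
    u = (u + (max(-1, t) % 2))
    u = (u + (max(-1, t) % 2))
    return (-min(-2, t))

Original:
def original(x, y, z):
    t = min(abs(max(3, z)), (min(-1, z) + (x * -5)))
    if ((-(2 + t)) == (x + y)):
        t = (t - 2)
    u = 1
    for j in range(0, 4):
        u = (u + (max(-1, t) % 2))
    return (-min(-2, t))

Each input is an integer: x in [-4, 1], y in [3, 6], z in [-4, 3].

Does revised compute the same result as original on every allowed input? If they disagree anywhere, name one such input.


Not equivalent: x=1, y=3, z=-1 separates them (8 vs 9).
original: t becomes -6; next ((-(2 + t)) == (x + y)) evaluates to true; next t becomes -8; next u becomes 1; next at j=0:; next u becomes 2; next at j=1:; next u becomes 3; next at j=2:; next u becomes 4; next at j=3:; next u becomes 5; next final value 8
revised: t becomes -6; next ((-(t + 2)) == (x + y)) evaluates to true; next t becomes -9; next u becomes 1; next u becomes 2; next u becomes 3; next u becomes 4; next u becomes 5; next final value 9
verdict: not equivalent; witness: x=1, y=3, z=-1


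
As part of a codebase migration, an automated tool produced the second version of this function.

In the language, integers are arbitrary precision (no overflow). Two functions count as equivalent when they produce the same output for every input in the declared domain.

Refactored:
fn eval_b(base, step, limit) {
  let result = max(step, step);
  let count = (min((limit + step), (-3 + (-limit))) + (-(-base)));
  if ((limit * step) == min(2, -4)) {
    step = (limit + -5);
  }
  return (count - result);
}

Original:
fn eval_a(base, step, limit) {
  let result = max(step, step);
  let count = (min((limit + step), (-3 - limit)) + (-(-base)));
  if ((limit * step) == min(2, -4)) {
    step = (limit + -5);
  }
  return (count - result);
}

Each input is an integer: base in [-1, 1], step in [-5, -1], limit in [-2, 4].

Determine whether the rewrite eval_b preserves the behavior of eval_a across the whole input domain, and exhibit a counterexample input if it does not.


Reading the diff, among the changes: arithmetic usage differs.
As a probe, take base=-1, step=-3, limit=0: eval_a runs result := -3 | count := -4 | ((limit * step) == min(2, -4)): false | result -1; eval_b runs result := -3 | count := -4 | ((limit * step) == min(2, -4)): false | result -1; both end at -1.
Across all 105 domain points the two functions coincide.
verdict: equivalent


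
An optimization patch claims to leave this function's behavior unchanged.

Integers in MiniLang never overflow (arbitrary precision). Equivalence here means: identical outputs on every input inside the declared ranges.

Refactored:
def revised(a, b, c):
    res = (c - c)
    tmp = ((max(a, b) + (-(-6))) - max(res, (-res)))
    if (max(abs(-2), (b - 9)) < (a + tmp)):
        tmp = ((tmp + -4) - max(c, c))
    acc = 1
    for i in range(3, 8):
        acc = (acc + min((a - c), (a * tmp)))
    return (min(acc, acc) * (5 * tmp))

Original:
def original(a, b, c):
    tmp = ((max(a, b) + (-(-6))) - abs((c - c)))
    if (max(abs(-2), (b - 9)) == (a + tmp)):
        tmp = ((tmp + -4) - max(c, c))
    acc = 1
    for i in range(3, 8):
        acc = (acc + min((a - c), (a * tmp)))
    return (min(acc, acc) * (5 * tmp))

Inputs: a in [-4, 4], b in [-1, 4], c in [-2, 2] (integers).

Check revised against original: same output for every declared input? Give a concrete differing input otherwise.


These are not equivalent — on a=-4, b=0, c=-2 the outputs split (-1580 vs -3570).
original: tmp=6, then (max(abs(-2), (b - 9)) == (a + tmp)) is true, then tmp=4, then acc=1, then (i=3), then acc=-15, then (i=4), then acc=-31, then (i=5), then acc=-47, then (i=6), then acc=-63, then (i=7), then acc=-79, then returns -1580
revised: res=0, then tmp=6, then (max(abs(-2), (b - 9)) < (a + tmp)) is false, then acc=1, then (i=3), then acc=-23, then (i=4), then acc=-47, then (i=5), then acc=-71, then (i=6), then acc=-95, then (i=7), then acc=-119, then returns -3570
verdict: not equivalent; witness: a=-4, b=0, c=-2


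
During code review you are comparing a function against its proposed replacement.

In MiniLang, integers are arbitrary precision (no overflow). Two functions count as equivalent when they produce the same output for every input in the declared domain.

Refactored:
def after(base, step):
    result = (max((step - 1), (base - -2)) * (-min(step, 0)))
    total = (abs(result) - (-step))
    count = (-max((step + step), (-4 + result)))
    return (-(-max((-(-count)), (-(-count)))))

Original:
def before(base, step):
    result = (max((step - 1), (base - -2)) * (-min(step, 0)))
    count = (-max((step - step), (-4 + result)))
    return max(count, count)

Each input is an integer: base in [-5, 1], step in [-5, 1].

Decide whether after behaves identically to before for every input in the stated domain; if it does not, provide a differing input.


Try base=-5, step=-5.
before: result := -15 | count := 0 | result 0
after: result := -15 | total := 10 | count := 10 | result 10
0 vs 10 — the two versions disagree here.
verdict: not equivalent; witness: base=-5, step=-5


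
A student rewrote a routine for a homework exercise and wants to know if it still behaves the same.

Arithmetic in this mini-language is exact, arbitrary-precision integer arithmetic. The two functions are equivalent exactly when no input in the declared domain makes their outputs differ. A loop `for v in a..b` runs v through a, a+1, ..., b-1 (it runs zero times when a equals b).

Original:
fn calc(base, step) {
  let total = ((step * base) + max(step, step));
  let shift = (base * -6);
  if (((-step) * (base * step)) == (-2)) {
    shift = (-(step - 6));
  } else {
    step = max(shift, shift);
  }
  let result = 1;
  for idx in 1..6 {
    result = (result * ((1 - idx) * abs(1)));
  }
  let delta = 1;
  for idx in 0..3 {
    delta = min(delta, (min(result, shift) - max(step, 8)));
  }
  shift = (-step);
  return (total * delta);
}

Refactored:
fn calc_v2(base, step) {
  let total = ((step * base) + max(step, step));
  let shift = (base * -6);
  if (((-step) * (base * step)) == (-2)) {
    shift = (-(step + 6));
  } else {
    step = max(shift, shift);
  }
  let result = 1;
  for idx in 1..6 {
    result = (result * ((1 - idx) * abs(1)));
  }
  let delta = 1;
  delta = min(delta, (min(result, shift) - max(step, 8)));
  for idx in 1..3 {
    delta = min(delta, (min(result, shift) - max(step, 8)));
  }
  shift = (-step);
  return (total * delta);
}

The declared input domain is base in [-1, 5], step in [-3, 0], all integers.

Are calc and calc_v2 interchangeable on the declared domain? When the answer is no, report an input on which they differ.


base=2, step=-1 yields 24 from calc but 39 from calc_v2.
verdict: not equivalent; witness: base=2, step=-1


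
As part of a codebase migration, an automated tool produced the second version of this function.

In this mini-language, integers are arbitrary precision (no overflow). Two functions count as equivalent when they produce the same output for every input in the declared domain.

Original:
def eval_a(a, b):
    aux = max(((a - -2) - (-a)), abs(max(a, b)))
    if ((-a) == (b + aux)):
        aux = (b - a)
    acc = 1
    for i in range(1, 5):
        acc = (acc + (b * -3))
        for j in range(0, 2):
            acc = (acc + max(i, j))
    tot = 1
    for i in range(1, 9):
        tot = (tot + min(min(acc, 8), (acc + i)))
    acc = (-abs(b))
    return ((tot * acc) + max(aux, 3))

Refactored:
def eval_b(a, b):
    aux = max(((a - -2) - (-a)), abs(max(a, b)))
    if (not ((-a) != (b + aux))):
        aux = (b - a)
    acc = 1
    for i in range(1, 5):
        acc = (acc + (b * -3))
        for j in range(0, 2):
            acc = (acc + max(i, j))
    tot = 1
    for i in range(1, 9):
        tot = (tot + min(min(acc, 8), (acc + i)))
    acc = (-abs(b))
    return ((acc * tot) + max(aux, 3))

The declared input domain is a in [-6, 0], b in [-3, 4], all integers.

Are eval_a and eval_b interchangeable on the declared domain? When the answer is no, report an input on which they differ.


Side by side, the visible changes include: comparison usage differs, and boolean connective usage differs.
One worked example (a=-1, b=0) — eval_a: aux = 0; ((-a) == (b + aux)) -> false; acc = 1; [i=1]; acc = 1; [j=0]; acc = 2; [j=1]; acc = 3; [i=2]; acc = 3; [j=0]; acc = 5; [j=1]; acc = 7; [i=3]; acc = 7; [j=0]; acc = 10; [j=1]; acc = 13; [i=4]; acc = 13; [j=0]; acc = 17; [j=1]; acc = 21; tot = 1; [i=1]; tot = 9; [i=2]; tot = 17; [i=3]; tot = 25; [i=4]; tot = 33; [i=5]; tot = 41; [i=6]; tot = 49; [i=7]; tot = 57; [i=8]; tot = 65; acc = 0; return 3; eval_b: aux = 0; (not ((-a) != (b + aux))) -> false; acc = 1; [i=1]; acc = 1; [j=0]; acc = 2; [j=1]; acc = 3; [i=2]; acc = 3; [j=0]; acc = 5; [j=1]; acc = 7; [i=3]; acc = 7; [j=0]; acc = 10; [j=1]; acc = 13; [i=4]; acc = 13; [j=0]; acc = 17; [j=1]; acc = 21; tot = 1; [i=1]; tot = 9; [i=2]; tot = 17; [i=3]; tot = 25; [i=4]; tot = 33; [i=5]; tot = 41; [i=6]; tot = 49; [i=7]; tot = 57; [i=8]; tot = 65; acc = 0; return 3; agreement on 3.
Across all 56 domain points the two functions coincide.
verdict: equivalent


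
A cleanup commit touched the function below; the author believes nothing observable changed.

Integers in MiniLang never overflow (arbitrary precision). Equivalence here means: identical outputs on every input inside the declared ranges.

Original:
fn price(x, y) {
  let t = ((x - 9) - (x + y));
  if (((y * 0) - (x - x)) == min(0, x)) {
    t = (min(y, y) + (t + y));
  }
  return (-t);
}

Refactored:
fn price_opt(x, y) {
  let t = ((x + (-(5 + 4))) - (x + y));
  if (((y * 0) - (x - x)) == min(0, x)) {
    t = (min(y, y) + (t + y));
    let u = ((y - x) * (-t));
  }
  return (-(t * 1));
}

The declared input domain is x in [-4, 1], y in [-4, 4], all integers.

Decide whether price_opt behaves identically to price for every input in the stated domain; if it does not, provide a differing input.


The two versions differ — the changes include arithmetic usage differs; constant usage differs; statement counts differ; local variable names differ.
Spot check at x=-3, y=-2 — price: t = -7; (((y * 0) - (x - x)) == min(0, x)) -> false; return 7. price_opt: t = -7; (((y * 0) - (x - x)) == min(0, x)) -> false; return 7. Both give 7.
Checked all 54 inputs in the declared domain: the outputs agree on every one.
verdict: equivalent


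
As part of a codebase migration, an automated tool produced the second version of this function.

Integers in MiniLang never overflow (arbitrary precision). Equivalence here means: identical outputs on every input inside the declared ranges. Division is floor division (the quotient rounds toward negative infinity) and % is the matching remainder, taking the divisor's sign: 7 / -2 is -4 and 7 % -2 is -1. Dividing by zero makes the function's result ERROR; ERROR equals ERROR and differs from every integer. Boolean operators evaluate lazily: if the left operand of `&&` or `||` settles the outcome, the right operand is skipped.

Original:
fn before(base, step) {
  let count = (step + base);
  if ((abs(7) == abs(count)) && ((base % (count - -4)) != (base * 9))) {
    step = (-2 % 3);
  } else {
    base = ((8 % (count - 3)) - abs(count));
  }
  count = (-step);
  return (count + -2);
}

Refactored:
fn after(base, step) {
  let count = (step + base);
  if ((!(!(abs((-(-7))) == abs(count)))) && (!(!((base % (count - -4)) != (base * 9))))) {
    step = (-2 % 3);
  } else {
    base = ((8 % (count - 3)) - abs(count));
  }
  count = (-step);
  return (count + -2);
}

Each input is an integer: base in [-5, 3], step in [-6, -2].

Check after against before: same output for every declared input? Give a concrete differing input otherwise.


The two are interchangeable: boolean connective usage differs, and every declared input agrees.
One worked example (base=1, step=-4) — before: count becomes -3; next ((abs(7) == abs(count)) && ((base % (count - -4)) != (base * 9))) evaluates to false; next base becomes -7; next count becomes 4; next final value 2; after: count becomes -3; next ((!(!(abs((-(-7))) == abs(count)))) && (!(!((base % (count - -4)) != (base * 9))))) evaluates to false; next base becomes -7; next count becomes 4; next final value 2; agreement on 2.
An exhaustive pass over the 45 declared inputs shows identical outputs.
verdict: equivalent


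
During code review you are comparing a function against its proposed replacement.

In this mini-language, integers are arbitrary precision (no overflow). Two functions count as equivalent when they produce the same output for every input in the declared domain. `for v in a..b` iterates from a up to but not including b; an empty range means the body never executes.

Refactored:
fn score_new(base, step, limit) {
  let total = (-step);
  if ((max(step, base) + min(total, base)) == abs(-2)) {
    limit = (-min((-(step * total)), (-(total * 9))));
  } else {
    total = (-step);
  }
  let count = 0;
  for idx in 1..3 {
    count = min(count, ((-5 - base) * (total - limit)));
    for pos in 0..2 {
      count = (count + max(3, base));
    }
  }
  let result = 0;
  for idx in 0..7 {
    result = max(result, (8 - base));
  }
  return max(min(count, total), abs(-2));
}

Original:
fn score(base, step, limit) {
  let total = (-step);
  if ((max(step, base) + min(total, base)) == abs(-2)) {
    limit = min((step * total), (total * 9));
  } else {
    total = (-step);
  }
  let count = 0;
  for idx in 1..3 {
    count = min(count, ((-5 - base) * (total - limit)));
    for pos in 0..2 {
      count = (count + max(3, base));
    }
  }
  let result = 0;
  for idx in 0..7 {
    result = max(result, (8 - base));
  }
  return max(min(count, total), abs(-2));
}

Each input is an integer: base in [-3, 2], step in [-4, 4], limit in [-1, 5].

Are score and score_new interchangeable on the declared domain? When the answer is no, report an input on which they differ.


There is a counterexample at base=1, step=-4, limit=-1: 2 on one side, 4 on the other.
score: total becomes 4; next ((max(step, base) + min(total, base)) == abs(-2)) evaluates to true; next limit becomes -16; next count becomes 0; next at idx=1:; next count becomes -120; next at pos=0:; next count becomes -117; next at pos=1:; next count becomes -114; next at idx=2:; next count becomes -120; next at pos=0:; next count becomes -117; next at pos=1:; next count becomes -114; next result becomes 0; next at idx=0:; next result becomes 7; next at idx=1:; next result becomes 7; next at idx=2:; next result becomes 7; next at idx=3:; next result becomes 7; next at idx=4:; next result becomes 7; next at idx=5:; next result becomes 7; next at idx=6:; next result becomes 7; next final value 2
score_new: total becomes 4; next ((max(step, base) + min(total, base)) == abs(-2)) evaluates to true; next limit becomes 36; next count becomes 0; next at idx=1:; next count becomes 0; next at pos=0:; next count becomes 3; next at pos=1:; next count becomes 6; next at idx=2:; next count becomes 6; next at pos=0:; next count becomes 9; next at pos=1:; next count becomes 12; next result becomes 0; next at idx=0:; next result becomes 7; next at idx=1:; next result becomes 7; next at idx=2:; next result becomes 7; next at idx=3:; next result becomes 7; next at idx=4:; next result becomes 7; next at idx=5:; next result becomes 7; next at idx=6:; next result becomes 7; next final value 4
verdict: not equivalent; witness: base=1, step=-4, limit=-1


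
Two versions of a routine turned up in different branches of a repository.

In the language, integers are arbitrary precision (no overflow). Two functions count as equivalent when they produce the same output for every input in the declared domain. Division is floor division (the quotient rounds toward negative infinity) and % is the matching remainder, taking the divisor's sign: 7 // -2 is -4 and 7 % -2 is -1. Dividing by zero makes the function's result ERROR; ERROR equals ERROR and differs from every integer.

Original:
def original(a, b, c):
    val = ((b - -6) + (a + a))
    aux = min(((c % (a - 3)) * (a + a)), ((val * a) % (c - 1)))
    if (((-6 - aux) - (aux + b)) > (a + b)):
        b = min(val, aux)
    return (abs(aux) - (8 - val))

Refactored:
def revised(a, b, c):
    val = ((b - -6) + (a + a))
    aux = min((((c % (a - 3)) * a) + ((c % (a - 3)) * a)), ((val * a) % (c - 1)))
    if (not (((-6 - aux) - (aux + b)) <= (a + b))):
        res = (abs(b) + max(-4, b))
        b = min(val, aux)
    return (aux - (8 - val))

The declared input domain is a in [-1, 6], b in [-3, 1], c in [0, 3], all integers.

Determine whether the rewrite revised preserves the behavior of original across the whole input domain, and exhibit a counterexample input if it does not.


Try a=1, b=-3, c=3.
original: val becomes 5; next aux becomes -2; next (((-6 - aux) - (aux + b)) > (a + b)) evaluates to true; next b becomes -2; next final value -1
revised: val becomes 5; next aux becomes -2; next (not (((-6 - aux) - (aux + b)) <= (a + b))) evaluates to true; next res becomes 0; next b becomes -2; next final value -5
-1 and -5 differ, so these are not the same function on this domain.
verdict: not equivalent; witness: a=1, b=-3, c=3


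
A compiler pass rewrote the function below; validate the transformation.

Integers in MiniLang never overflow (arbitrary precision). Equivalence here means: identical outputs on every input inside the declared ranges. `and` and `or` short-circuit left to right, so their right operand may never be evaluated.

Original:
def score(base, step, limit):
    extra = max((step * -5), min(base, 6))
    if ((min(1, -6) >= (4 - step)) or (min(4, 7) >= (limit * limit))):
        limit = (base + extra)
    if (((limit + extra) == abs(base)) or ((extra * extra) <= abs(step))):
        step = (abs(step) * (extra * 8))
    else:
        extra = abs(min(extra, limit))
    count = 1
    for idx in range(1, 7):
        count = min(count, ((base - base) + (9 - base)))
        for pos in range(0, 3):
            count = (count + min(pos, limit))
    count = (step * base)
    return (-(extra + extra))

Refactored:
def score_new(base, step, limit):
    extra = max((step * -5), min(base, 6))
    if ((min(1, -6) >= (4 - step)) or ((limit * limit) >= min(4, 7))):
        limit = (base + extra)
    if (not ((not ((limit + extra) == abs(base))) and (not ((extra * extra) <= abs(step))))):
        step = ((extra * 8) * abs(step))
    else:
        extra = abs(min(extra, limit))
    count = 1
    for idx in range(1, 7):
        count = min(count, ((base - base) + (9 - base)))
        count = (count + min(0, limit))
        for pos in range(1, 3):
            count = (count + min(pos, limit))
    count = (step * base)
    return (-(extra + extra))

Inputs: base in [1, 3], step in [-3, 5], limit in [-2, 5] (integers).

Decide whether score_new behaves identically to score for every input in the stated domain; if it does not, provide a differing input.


These are not equivalent — on base=1, step=-3, limit=-1 the outputs split (-30 vs -2).
score: extra = 15; ((min(1, -6) >= (4 - step)) or (min(4, 7) >= (limit * limit))) -> true; limit = 16; (((limit + extra) == abs(base)) or ((extra * extra) <= abs(step))) -> false; extra = 15; count = 1; [idx=1]; count = 1; [pos=0]; count = 1; [pos=1]; count = 2; [pos=2]; count = 4; [idx=2]; count = 4; [pos=0]; count = 4; [pos=1]; count = 5; [pos=2]; count = 7; [idx=3]; count = 7; [pos=0]; count = 7; [pos=1]; count = 8; [pos=2]; count = 10; [idx=4]; count = 8; [pos=0]; count = 8; [pos=1]; count = 9; [pos=2]; count = 11; [idx=5]; count = 8; [pos=0]; count = 8; [pos=1]; count = 9; [pos=2]; count = 11; [idx=6]; count = 8; [pos=0]; count = 8; [pos=1]; count = 9; [pos=2]; count = 11; count = -3; return -30
score_new: extra = 15; ((min(1, -6) >= (4 - step)) or ((limit * limit) >= min(4, 7))) -> false; (not ((not ((limit + extra) == abs(base))) and (not ((extra * extra) <= abs(step))))) -> false; extra = 1; count = 1; [idx=1]; count = 1; count = 0; [pos=1]; count = -1; [pos=2]; count = -2; [idx=2]; count = -2; count = -3; [pos=1]; count = -4; [pos=2]; count = -5; [idx=3]; count = -5; count = -6; [pos=1]; count = -7; [pos=2]; count = -8; [idx=4]; count = -8; count = -9; [pos=1]; count = -10; [pos=2]; count = -11; [idx=5]; count = -11; count = -12; [pos=1]; count = -13; [pos=2]; count = -14; [idx=6]; count = -14; count = -15; [pos=1]; count = -16; [pos=2]; count = -17; count = -3; return -2
verdict: not equivalent; witness: base=1, step=-3, limit=-1


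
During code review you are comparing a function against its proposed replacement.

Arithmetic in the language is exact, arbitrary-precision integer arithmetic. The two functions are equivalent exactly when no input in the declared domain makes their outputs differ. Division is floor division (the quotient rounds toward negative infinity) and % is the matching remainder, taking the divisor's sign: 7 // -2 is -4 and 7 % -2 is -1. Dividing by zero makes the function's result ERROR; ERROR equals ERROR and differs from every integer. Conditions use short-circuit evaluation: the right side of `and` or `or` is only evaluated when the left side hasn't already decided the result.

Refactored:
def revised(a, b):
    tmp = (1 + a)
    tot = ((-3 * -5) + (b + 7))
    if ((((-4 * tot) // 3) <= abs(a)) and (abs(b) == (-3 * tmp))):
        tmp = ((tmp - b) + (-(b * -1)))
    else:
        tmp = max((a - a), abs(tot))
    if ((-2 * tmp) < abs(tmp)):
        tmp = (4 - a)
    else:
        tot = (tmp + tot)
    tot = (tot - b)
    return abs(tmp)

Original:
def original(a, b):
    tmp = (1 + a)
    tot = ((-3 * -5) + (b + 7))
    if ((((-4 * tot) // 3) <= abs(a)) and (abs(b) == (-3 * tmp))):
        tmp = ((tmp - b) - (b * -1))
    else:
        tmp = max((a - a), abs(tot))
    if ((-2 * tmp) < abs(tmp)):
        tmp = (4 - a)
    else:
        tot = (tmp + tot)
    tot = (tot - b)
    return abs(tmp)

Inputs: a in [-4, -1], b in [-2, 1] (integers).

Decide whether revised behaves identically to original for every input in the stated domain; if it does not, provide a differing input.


Equivalent — the differences include arithmetic usage differs, yet no declared input distinguishes the two.
As a probe, take a=-2, b=-2: original runs tmp becomes -1; next tot becomes 20; next ((((-4 * tot) // 3) <= abs(a)) and (abs(b) == (-3 * tmp))) evaluates to false; next tmp becomes 20; next ((-2 * tmp) < abs(tmp)) evaluates to true; next tmp becomes 6; next tot becomes 22; next final value 6; revised runs tmp becomes -1; next tot becomes 20; next ((((-4 * tot) // 3) <= abs(a)) and (abs(b) == (-3 * tmp))) evaluates to false; next tmp becomes 20; next ((-2 * tmp) < abs(tmp)) evaluates to true; next tmp becomes 6; next tot becomes 22; next final value 6; both end at 6.
Across all 16 domain points the two functions coincide.
verdict: equivalent
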